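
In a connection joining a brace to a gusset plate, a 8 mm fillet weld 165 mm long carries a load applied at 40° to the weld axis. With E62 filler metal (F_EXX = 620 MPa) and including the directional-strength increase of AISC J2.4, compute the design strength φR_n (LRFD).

t_e = 0.707 × 8 = 5.656 mm; A_we = 5.656 × 165 = 933.2 mm².
Directional factor: 1.0 + 0.5 sin^1.5(40°) = 1.258.
F_nw = 0.6 × 620 × 1.258 = 467.9 MPa.
φR_n = 0.75 × 467.9 × 933.2 × 10⁻³ = 327.5 kN.

φR_n ≈ 327 kN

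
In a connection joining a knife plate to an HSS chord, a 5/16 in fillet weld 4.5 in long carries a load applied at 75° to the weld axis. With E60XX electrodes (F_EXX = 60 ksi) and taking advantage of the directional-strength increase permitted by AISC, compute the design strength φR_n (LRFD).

φR_n ≈ 39.6 kip

t_e = 0.707 × 0.3125 = 0.2209 in; A_we = 0.2209 × 4.5 = 0.9942 in².
Directional factor: 1.0 + 0.5 sin^1.5(75°) = 1.475.
F_nw = 0.6 × 60 × 1.475 = 53.09 ksi.
φR_n = 0.75 × 53.09 × 0.9942 = 39.59 kip.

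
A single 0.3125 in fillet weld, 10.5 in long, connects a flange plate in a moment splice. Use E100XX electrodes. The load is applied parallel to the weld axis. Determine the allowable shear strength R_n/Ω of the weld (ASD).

E100XX → F_EXX = 100 ksi.
Effective throat t_e = 0.707 × 0.3125 = 0.2209 in.
Total length L = 10.5 in; A_we = 0.2209 × 10.5 = 2.32 in².
F_nw = 0.6 F_EXX = 0.6 × 100 = 60 ksi.
R_n = 60 × 2.32 = 139.2 kip; R_n/Ω = 139.2/2.0 = 69.6 kip.

R_n/Ω ≈ 69.6 kip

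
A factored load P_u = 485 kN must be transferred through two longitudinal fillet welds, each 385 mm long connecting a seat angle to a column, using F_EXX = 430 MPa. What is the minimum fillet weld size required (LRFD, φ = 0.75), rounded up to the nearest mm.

Total weld length L = 770 mm.
Required throat t_e = P_u / (φ × 0.6 F_EXX × L) = 485 / (0.75 × 0.6 × 430 × 770 × 10⁻³) = 3.255 mm.
Required leg w = t_e / 0.707 = 4.604 mm → use 5 mm.

w = 5 mm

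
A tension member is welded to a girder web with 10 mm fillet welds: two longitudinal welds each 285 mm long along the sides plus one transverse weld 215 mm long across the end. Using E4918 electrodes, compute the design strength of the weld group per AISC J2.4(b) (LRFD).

E49XX → F_EXX = 490 MPa.
t_e = 0.707 × 10 = 7.07 mm.
R_nwl = 0.6 × 490 × 7.07 × 570 × 10⁻³ = 1185 kN (longitudinal, 2 welds).
R_nwt = 0.6 × 490 × 7.07 × 215 × 10⁻³ = 446.9 kN (transverse, base value).
(i) R_nwl + R_nwt = 1632 kN; (ii) 0.85 R_nwl + 1.5 R_nwt = 1677 kN.
R_n = max = 1677 kN [governs: (ii)]; φR_n = 1258 kN.

φR_n ≈ 1260 kN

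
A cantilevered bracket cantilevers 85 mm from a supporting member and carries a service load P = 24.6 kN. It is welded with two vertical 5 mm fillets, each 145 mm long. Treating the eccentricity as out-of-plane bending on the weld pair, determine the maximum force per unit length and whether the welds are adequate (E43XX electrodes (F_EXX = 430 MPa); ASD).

L_w = 2 × 145 = 290 mm; section modulus (unit throat) S = 2 × L²/6 = 7008 mm².
Direct shear f_v = P/L_w = 24.6×10³/290 = 84.83 N/mm.
Moment M = P × e = 24.6×10³ × 85 = 2091000 N·mm; bending f_b = M/S = 298.4 N/mm.
f_max = √(f_v² + f_b²) = √(84.83² + 298.4²) = 310.2 N/mm.
r_n/Ω = (1/2.0) × 0.6 × 430 × (0.707 × 5) = 456 N/mm → adequate.

f_max ≈ 310 N/mm; adequate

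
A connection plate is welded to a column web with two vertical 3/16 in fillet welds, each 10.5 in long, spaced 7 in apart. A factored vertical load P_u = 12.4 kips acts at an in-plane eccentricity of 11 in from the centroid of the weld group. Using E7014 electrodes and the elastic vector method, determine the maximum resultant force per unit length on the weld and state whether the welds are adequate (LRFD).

f_max ≈ 2.29 kip/in; adequate

E70XX → F_EXX = 70 ksi.
Total weld length L_w = 21 in. Treat welds as unit-width lines.
Polar moment about centroid: J = 2[d³/12 + d(b/2)²] = 2[10.5³/12 + 10.5×3.5²] = 450.2 in³.
Direct shear f_v = P/L_w = 12.4 / 21 = 0.5905 kip/in (vertical).
Torsion M = P·e = 12.4 × 11 = 136.4 kip·in.
Critical point at (x, y) = (3.5, 5.25) from centroid. f_tx = M·y/J = 1.591 kip/in; f_ty = M·x/J = 1.06 kip/in.
Resultant f_max = √[f_tx² + (f_v + f_ty)²] = √[1.591² + (0.5905 + 1.06)²] = 2.293 kip/in.
Capacity per unit length: φr_n = 0.75 × 0.6 × 70 × (0.707 × 0.1875) = 4.176 kip/in.
2.293 ≤ 4.176 → adequate.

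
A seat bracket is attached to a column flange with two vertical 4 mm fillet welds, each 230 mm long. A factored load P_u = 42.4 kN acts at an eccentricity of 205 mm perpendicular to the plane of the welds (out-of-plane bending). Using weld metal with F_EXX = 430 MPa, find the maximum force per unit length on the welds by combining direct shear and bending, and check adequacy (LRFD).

L_w = 2 × 230 = 460 mm; section modulus (unit throat) S = 2 × L²/6 = 17630 mm².
Direct shear f_v = P/L_w = 42.4×10³/460 = 92.17 N/mm.
Moment M = P × e = 42.4×10³ × 205 = 8692000 N·mm; bending f_b = M/S = 492.9 N/mm.
f_max = √(f_v² + f_b²) = √(92.17² + 492.9²) = 501.5 N/mm.
φr_n = 0.75 × 0.6 × 430 × (0.707 × 4) = 547.2 N/mm → adequate.

f_max ≈ 501 N/mm; adequate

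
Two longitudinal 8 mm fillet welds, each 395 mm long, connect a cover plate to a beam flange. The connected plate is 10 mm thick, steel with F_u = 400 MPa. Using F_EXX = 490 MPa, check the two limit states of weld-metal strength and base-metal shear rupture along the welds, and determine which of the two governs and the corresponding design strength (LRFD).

φR_n ≈ 985 kN (weld metal governs)

t_e = 0.707 × 8 = 5.656 mm; L = 790 mm.
Weld metal: φR_n = 0.75 × 0.6 × 490 × 5.656 × 790 × 10⁻³ = 985.2 kN.
Base metal (shear rupture): φR_n = 0.75 × 0.6 × 400 × 10 × 790 × 10⁻³ = 1422 kN.
Governing: weld metal.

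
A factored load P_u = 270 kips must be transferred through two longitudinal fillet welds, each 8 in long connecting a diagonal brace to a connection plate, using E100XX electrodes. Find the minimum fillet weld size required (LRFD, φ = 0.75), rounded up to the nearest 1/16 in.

E100XX → F_EXX = 100 ksi.
Total weld length L = 16 in.
Required throat t_e = P_u / (φ × 0.6 F_EXX × L) = 270 / (0.75 × 0.6 × 100 × 16) = 0.375 in.
Required leg w = t_e / 0.707 = 0.5304 in → use 9/16 in.

w = 9/16 in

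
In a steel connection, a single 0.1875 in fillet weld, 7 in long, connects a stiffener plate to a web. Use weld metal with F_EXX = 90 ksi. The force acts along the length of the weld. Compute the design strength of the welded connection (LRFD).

φR_n ≈ 37.6 kip

Effective throat t_e = 0.707 × 0.1875 = 0.1326 in.
Total length L = 7 in; A_we = 0.1326 × 7 = 0.9279 in².
F_nw = 0.6 F_EXX = 0.6 × 90 = 54 ksi.
φR_n = 0.75 × 54 × 0.9279 = 37.58 kip.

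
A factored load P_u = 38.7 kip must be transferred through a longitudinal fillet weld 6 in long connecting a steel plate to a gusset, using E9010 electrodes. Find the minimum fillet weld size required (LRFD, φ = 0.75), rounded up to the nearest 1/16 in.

E90XX → F_EXX = 90 ksi.
Total weld length L = 6 in.
Required throat t_e = P_u / (φ × 0.6 F_EXX × L) = 38.7 / (0.75 × 0.6 × 90 × 6) = 0.1593 in.
Required leg w = t_e / 0.707 = 0.2253 in → use 1/4 in.

w = 1/4 in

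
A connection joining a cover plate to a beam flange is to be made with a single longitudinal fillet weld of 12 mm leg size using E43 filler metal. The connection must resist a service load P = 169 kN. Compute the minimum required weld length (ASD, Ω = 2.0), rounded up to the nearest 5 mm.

L = 155 mm

E43XX → F_EXX = 430 MPa.
Throat t_e = 0.707 × 12 = 8.484 mm.
r_n/Ω = (0.6 × 430 × 8.484) / 2.0 = 1094 N/mm = 1.094 kN/mm.
L_req = P / (r_n/Ω) = 169 / 1.094 = 154.4 mm total.
Round up → use L = 155 mm.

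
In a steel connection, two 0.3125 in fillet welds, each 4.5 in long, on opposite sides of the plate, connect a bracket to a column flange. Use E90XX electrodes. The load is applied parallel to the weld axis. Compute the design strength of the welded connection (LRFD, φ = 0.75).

φR_n ≈ 80.5 kips

E90XX → F_EXX = 90 ksi.
Effective throat t_e = 0.707 × 0.3125 = 0.2209 in.
Total length L = 9 in; A_we = 0.2209 × 9 = 1.988 in².
F_nw = 0.6 F_EXX = 0.6 × 90 = 54 ksi.
φR_n = 0.75 × 54 × 1.988 = 80.53 kips.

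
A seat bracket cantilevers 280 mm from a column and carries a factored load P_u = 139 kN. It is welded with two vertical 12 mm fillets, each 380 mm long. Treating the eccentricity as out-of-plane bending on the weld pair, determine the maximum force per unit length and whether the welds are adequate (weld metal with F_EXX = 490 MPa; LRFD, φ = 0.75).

f_max ≈ 829 N/mm; adequate

L_w = 2 × 380 = 760 mm; section modulus (unit throat) S = 2 × L²/6 = 48130 mm².
Direct shear f_v = P/L_w = 139×10³/760 = 182.9 N/mm.
Moment M = P × e = 139×10³ × 280 = 38920000 N·mm; bending f_b = M/S = 808.6 N/mm.
f_max = √(f_v² + f_b²) = √(182.9² + 808.6²) = 829 N/mm.
φr_n = 0.75 × 0.6 × 490 × (0.707 × 12) = 1871 N/mm → adequate.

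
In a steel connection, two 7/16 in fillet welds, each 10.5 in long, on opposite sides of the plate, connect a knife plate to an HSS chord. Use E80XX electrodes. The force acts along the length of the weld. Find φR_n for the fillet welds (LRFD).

φR_n ≈ 234 kips

E80XX → F_EXX = 80 ksi.
Effective throat t_e = 0.707 × 0.4375 = 0.3093 in.
Total length L = 21 in; A_we = 0.3093 × 21 = 6.496 in².
F_nw = 0.6 F_EXX = 0.6 × 80 = 48 ksi.
φR_n = 0.75 × 48 × 6.496 = 233.8 kips.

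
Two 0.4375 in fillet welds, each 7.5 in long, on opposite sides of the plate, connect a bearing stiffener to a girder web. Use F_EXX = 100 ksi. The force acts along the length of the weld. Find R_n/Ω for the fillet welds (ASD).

Effective throat t_e = 0.707 × 0.4375 = 0.3093 in.
Total length L = 15 in; A_we = 0.3093 × 15 = 4.64 in².
F_nw = 0.6 F_EXX = 0.6 × 100 = 60 ksi.
R_n = 60 × 4.64 = 278.4 kips; R_n/Ω = 278.4/2.0 = 139.2 kips.

R_n/Ω ≈ 139 kips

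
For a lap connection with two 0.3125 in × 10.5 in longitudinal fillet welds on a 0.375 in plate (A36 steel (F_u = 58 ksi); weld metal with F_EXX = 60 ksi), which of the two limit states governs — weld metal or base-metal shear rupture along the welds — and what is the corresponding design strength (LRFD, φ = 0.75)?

t_e = 0.707 × 0.3125 = 0.2209 in; L = 21 in.
Weld metal: φR_n = 0.75 × 0.6 × 60 × 0.2209 × 21 = 125.3 kip.
Base metal (shear rupture): φR_n = 0.75 × 0.6 × 58 × 0.375 × 21 = 205.5 kip.
Governing: weld metal.

φR_n ≈ 125 kip (weld metal governs)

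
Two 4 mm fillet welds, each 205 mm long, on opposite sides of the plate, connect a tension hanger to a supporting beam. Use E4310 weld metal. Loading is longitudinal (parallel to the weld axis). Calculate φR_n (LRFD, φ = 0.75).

φR_n ≈ 224 kN

E43XX → F_EXX = 430 MPa.
Effective throat t_e = 0.707 × 4 = 2.828 mm.
Total length L = 410 mm; A_we = 2.828 × 410 = 1159 mm².
F_nw = 0.6 F_EXX = 0.6 × 430 = 258 MPa.
φR_n = 0.75 × 258 × 1159 × 10⁻³ = 224.4 kN.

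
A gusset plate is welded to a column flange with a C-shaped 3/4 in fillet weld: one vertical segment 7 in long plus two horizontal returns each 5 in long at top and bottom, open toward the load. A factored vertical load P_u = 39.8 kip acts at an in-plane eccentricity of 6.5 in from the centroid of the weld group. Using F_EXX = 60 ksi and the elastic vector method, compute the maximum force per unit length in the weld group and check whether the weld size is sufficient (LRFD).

f_max ≈ 8.33 kip/in; adequate

Total weld length L_w = 17 in. Treat welds as unit-width lines.
Centroid: x̄ = 2×5×2.5 / 17 = 1.471 in from the vertical weld.
Polar moment about centroid: J = I_x + I_y = [7³/12 + 2×5×3.5²] + [7×1.471² + 2(5³/12 + 5×1.029²)] = 197.7 in³.
Direct shear f_v = P/L_w = 39.8 / 17 = 2.341 kip/in (vertical).
Torsion M = P·e = 39.8 × 6.5 = 258.7 kip·in.
Critical point at (x, y) = (3.529, 3.5) from centroid. f_tx = M·y/J = 4.581 kip/in; f_ty = M·x/J = 4.62 kip/in.
Resultant f_max = √[f_tx² + (f_v + f_ty)²] = √[4.581² + (2.341 + 4.62)²] = 8.333 kip/in.
Capacity per unit length: φr_n = 0.75 × 0.6 × 60 × (0.707 × 0.75) = 14.32 kip/in.
8.333 ≤ 14.32 → adequate.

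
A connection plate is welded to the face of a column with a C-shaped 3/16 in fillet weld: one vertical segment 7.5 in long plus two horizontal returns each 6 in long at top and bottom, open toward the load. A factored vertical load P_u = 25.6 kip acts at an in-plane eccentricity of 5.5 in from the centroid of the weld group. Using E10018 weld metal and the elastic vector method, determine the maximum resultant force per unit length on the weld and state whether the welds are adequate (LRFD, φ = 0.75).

E100XX → F_EXX = 100 ksi.
Total weld length L_w = 19.5 in. Treat welds as unit-width lines.
Centroid: x̄ = 2×6×3 / 19.5 = 1.846 in from the vertical weld.
Polar moment about centroid: J = I_x + I_y = [7.5³/12 + 2×6×3.75²] + [7.5×1.846² + 2(6³/12 + 6×1.154²)] = 281.4 in³.
Direct shear f_v = P/L_w = 25.6 / 19.5 = 1.313 kip/in (vertical).
Torsion M = P·e = 25.6 × 5.5 = 140.8 kip·in.
Critical point at (x, y) = (4.154, 3.75) from centroid. f_tx = M·y/J = 1.876 kip/in; f_ty = M·x/J = 2.078 kip/in.
Resultant f_max = √[f_tx² + (f_v + f_ty)²] = √[1.876² + (1.313 + 2.078)²] = 3.875 kip/in.
Capacity per unit length: φr_n = 0.75 × 0.6 × 100 × (0.707 × 0.1875) = 5.965 kip/in.
3.875 ≤ 5.965 → adequate.

f_max ≈ 3.88 kip/in; adequate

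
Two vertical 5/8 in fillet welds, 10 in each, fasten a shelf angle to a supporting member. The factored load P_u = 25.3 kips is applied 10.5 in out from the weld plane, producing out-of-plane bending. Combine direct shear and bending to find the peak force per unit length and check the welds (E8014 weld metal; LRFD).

f_max ≈ 8.07 kip/in; adequate

E80XX → F_EXX = 80 ksi.
L_w = 2 × 10 = 20 in; section modulus (unit throat) S = 2 × L²/6 = 33.33 in².
Direct shear f_v = P/L_w = 25.3/20 = 1.265 kip/in.
Moment M = P × e = 25.3 × 10.5 = 265.65 kip·in; bending f_b = M/S = 7.97 kip/in.
f_max = √(f_v² + f_b²) = √(1.265² + 7.97²) = 8.069 kip/in.
φr_n = 0.75 × 0.6 × 80 × (0.707 × 0.625) = 15.91 kip/in → adequate.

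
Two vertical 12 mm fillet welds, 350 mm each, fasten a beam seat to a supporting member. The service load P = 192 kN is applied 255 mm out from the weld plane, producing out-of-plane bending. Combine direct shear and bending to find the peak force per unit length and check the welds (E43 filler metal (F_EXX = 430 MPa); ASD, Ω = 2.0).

f_max ≈ 1230 N/mm; NOT adequate

L_w = 2 × 350 = 700 mm; section modulus (unit throat) S = 2 × L²/6 = 40830 mm².
Direct shear f_v = P/L_w = 192×10³/700 = 274.3 N/mm.
Moment M = P × e = 192×10³ × 255 = 48960000 N·mm; bending f_b = M/S = 1199 N/mm.
f_max = √(f_v² + f_b²) = √(274.3² + 1199²) = 1230 N/mm.
r_n/Ω = (1/2.0) × 0.6 × 430 × (0.707 × 12) = 1094 N/mm → NOT adequate.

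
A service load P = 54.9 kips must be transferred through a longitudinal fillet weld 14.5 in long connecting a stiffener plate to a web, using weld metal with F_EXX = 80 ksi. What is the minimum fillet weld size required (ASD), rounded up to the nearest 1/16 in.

w = 1/4 in

Total weld length L = 14.5 in.
Required throat t_e = P × Ω / (0.6 F_EXX × L) = 54.9 × 2.0 / (0.6 × 80 × 14.5) = 0.1578 in.
Required leg w = t_e / 0.707 = 0.2231 in → use 1/4 in.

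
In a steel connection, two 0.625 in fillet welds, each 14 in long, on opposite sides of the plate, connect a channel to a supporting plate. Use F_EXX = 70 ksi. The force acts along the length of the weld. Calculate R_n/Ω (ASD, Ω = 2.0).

Effective throat t_e = 0.707 × 0.625 = 0.4419 in.
Total length L = 28 in; A_we = 0.4419 × 28 = 12.37 in².
F_nw = 0.6 F_EXX = 0.6 × 70 = 42 ksi.
R_n = 42 × 12.37 = 519.6 kip; R_n/Ω = 519.6/2.0 = 259.8 kip.

R_n/Ω ≈ 260 kip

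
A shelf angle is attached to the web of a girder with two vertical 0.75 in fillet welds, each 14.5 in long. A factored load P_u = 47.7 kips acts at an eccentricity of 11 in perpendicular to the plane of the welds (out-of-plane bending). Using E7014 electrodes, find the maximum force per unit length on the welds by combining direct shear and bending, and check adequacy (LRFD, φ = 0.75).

f_max ≈ 7.67 kip/in; adequate

E70XX → F_EXX = 70 ksi.
L_w = 2 × 14.5 = 29 in; section modulus (unit throat) S = 2 × L²/6 = 70.08 in².
Direct shear f_v = P/L_w = 47.7/29 = 1.645 kip/in.
Moment M = P × e = 47.7 × 11 = 524.7 kip·in; bending f_b = M/S = 7.487 kip/in.
f_max = √(f_v² + f_b²) = √(1.645² + 7.487²) = 7.665 kip/in.
φr_n = 0.75 × 0.6 × 70 × (0.707 × 0.75) = 16.7 kip/in → adequate.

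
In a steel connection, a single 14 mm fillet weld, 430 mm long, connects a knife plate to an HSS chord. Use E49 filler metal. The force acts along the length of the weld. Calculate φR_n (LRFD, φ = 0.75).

E49XX → F_EXX = 490 MPa.
Effective throat t_e = 0.707 × 14 = 9.898 mm.
Total length L = 430 mm; A_we = 9.898 × 430 = 4256 mm².
F_nw = 0.6 F_EXX = 0.6 × 490 = 294 MPa.
φR_n = 0.75 × 294 × 4256 × 10⁻³ = 938.5 kN.

φR_n ≈ 938 kN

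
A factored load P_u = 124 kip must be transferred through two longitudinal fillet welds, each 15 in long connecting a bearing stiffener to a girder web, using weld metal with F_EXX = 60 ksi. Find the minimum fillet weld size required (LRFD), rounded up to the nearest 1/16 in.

Total weld length L = 30 in.
Required throat t_e = P_u / (φ × 0.6 F_EXX × L) = 124 / (0.75 × 0.6 × 60 × 30) = 0.1531 in.
Required leg w = t_e / 0.707 = 0.2165 in → use 1/4 in.

w = 1/4 in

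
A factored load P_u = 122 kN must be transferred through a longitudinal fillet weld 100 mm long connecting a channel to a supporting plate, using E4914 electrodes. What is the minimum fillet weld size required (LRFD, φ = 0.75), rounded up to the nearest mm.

w = 8 mm

E49XX → F_EXX = 490 MPa.
Total weld length L = 100 mm.
Required throat t_e = P_u / (φ × 0.6 F_EXX × L) = 122 / (0.75 × 0.6 × 490 × 100 × 10⁻³) = 5.533 mm.
Required leg w = t_e / 0.707 = 7.826 mm → use 8 mm.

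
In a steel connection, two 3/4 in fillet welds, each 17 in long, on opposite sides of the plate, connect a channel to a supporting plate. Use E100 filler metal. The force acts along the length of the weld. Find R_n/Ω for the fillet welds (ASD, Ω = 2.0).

E100XX → F_EXX = 100 ksi.
Effective throat t_e = 0.707 × 0.75 = 0.5302 in.
Total length L = 34 in; A_we = 0.5302 × 34 = 18.03 in².
F_nw = 0.6 F_EXX = 0.6 × 100 = 60 ksi.
R_n = 60 × 18.03 = 1082 kip; R_n/Ω = 1082/2.0 = 540.9 kip.

R_n/Ω ≈ 541 kip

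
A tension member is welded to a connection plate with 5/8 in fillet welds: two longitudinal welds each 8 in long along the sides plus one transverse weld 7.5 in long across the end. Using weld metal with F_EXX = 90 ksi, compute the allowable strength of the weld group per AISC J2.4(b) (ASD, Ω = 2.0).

R_n/Ω ≈ 296 kip

t_e = 0.707 × 0.625 = 0.4419 in.
R_nwl = 0.6 × 90 × 0.4419 × 16 = 381.8 kip (longitudinal, 2 welds).
R_nwt = 0.6 × 90 × 0.4419 × 7.5 = 179 kip (transverse, base value).
(i) R_nwl + R_nwt = 560.7 kip; (ii) 0.85 R_nwl + 1.5 R_nwt = 593 kip.
R_n = max = 593 kip [governs: (ii)]; R_n/Ω = 296.5 kip.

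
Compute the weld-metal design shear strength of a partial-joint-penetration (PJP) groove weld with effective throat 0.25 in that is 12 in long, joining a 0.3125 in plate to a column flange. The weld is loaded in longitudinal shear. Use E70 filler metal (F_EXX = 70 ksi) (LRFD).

Effective throat (given) t_e = 0.25 in.
A_we = 0.25 × 12 = 3 in².
F_nw = 0.6 F_EXX = 42 ksi.
φR_n = 0.75 × 42 × 3 = 94.5 kips.

φR_n ≈ 94.5 kips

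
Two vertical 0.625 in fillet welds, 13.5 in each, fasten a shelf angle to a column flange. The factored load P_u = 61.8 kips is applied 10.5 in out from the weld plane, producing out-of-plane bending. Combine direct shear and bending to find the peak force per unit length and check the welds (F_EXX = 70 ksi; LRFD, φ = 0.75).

L_w = 2 × 13.5 = 27 in; section modulus (unit throat) S = 2 × L²/6 = 60.75 in².
Direct shear f_v = P/L_w = 61.8/27 = 2.289 kip/in.
Moment M = P × e = 61.8 × 10.5 = 648.9 kip·in; bending f_b = M/S = 10.68 kip/in.
f_max = √(f_v² + f_b²) = √(2.289² + 10.68²) = 10.92 kip/in.
φr_n = 0.75 × 0.6 × 70 × (0.707 × 0.625) = 13.92 kip/in → adequate.

f_max ≈ 10.9 kip/in; adequate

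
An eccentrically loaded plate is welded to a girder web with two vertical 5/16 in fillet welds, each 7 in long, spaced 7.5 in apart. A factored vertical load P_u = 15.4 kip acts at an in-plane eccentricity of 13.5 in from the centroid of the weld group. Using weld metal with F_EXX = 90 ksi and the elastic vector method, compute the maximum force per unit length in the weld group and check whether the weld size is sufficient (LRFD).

Total weld length L_w = 14 in. Treat welds as unit-width lines.
Polar moment about centroid: J = 2[d³/12 + d(b/2)²] = 2[7³/12 + 7×3.75²] = 254 in³.
Direct shear f_v = P/L_w = 15.4 / 14 = 1.1 kip/in (vertical).
Torsion M = P·e = 15.4 × 13.5 = 207.9 kip·in.
Critical point at (x, y) = (3.75, 3.5) from centroid. f_tx = M·y/J = 2.864 kip/in; f_ty = M·x/J = 3.069 kip/in.
Resultant f_max = √[f_tx² + (f_v + f_ty)²] = √[2.864² + (1.1 + 3.069)²] = 5.058 kip/in.
Capacity per unit length: φr_n = 0.75 × 0.6 × 90 × (0.707 × 0.3125) = 8.948 kip/in.
5.058 ≤ 8.948 → adequate.

f_max ≈ 5.06 kip/in; adequate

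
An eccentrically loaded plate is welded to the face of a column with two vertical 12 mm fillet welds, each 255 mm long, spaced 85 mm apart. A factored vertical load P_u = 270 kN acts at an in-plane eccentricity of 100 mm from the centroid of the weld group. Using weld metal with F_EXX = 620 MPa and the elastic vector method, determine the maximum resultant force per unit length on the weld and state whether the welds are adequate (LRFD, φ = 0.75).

f_max ≈ 1260 N/mm; adequate

Total weld length L_w = 510 mm. Treat welds as unit-width lines.
Polar moment about centroid: J = 2[d³/12 + d(b/2)²] = 2[255³/12 + 255×42.5²] = 3685000 mm³.
Direct shear f_v = P/L_w = 270×10³ / 510 = 529.4 N/mm (vertical).
Torsion M = P·e = 270×10³ × 100 = 27000000 N·mm.
Critical point at (x, y) = (42.5, 127.5) from centroid. f_tx = M·y/J = 934.3 N/mm; f_ty = M·x/J = 311.4 N/mm.
Resultant f_max = √[f_tx² + (f_v + f_ty)²] = √[934.3² + (529.4 + 311.4)²] = 1257 N/mm.
Capacity per unit length: φr_n = 0.75 × 0.6 × 620 × (0.707 × 12) = 2367 N/mm.
1257 ≤ 2367 → adequate.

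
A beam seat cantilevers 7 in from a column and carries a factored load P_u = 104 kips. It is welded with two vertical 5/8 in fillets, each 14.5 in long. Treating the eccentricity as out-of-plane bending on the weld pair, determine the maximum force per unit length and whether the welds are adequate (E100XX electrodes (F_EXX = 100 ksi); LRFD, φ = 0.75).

L_w = 2 × 14.5 = 29 in; section modulus (unit throat) S = 2 × L²/6 = 70.08 in².
Direct shear f_v = P/L_w = 104/29 = 3.586 kip/in.
Moment M = P × e = 104 × 7 = 728 kip·in; bending f_b = M/S = 10.39 kip/in.
f_max = √(f_v² + f_b²) = √(3.586² + 10.39²) = 10.99 kip/in.
φr_n = 0.75 × 0.6 × 100 × (0.707 × 0.625) = 19.88 kip/in → adequate.

f_max ≈ 11 kip/in; adequate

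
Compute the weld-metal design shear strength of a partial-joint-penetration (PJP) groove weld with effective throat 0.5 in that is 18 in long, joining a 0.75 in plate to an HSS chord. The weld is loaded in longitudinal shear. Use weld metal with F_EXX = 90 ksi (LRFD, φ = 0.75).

φR_n ≈ 364 kips

Effective throat (given) t_e = 0.5 in.
A_we = 0.5 × 18 = 9 in².
F_nw = 0.6 F_EXX = 54 ksi.
φR_n = 0.75 × 54 × 9 = 364.5 kips.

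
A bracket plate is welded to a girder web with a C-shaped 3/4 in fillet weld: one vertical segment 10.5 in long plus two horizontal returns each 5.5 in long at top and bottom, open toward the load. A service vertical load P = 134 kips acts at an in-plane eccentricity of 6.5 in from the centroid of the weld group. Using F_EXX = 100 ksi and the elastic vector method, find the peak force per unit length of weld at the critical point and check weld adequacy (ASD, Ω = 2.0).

f_max ≈ 16.9 kip/in; NOT adequate

Total weld length L_w = 21.5 in. Treat welds as unit-width lines.
Centroid: x̄ = 2×5.5×2.75 / 21.5 = 1.407 in from the vertical weld.
Polar moment about centroid: J = I_x + I_y = [10.5³/12 + 2×5.5×5.25²] + [10.5×1.407² + 2(5.5³/12 + 5.5×1.343²)] = 468 in³.
Direct shear f_v = P/L_w = 134 / 21.5 = 6.233 kip/in (vertical).
Torsion M = P·e = 134 × 6.5 = 871 kip·in.
Critical point at (x, y) = (4.093, 5.25) from centroid. f_tx = M·y/J = 9.771 kip/in; f_ty = M·x/J = 7.617 kip/in.
Resultant f_max = √[f_tx² + (f_v + f_ty)²] = √[9.771² + (6.233 + 7.617)²] = 16.95 kip/in.
Capacity per unit length: r_n/Ω = (1/2.0) × 0.6 × 100 × (0.707 × 0.75) = 15.91 kip/in.
16.95 > 15.91 → NOT adequate.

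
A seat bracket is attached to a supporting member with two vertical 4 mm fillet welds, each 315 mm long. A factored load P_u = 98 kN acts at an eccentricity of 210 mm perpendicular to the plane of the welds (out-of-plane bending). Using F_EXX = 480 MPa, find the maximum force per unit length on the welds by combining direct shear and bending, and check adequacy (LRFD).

f_max ≈ 641 N/mm; NOT adequate

L_w = 2 × 315 = 630 mm; section modulus (unit throat) S = 2 × L²/6 = 33080 mm².
Direct shear f_v = P/L_w = 98×10³/630 = 155.6 N/mm.
Moment M = P × e = 98×10³ × 210 = 20580000 N·mm; bending f_b = M/S = 622.2 N/mm.
f_max = √(f_v² + f_b²) = √(155.6² + 622.2²) = 641.4 N/mm.
φr_n = 0.75 × 0.6 × 480 × (0.707 × 4) = 610.8 N/mm → NOT adequate.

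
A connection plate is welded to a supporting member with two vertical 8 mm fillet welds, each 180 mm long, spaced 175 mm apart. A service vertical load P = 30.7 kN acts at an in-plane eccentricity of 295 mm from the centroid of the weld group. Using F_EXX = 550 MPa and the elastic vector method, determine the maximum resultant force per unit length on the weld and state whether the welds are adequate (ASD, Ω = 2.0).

f_max ≈ 369 N/mm; adequate

Total weld length L_w = 360 mm. Treat welds as unit-width lines.
Polar moment about centroid: J = 2[d³/12 + d(b/2)²] = 2[180³/12 + 180×87.5²] = 3728000 mm³.
Direct shear f_v = P/L_w = 30.7×10³ / 360 = 85.28 N/mm (vertical).
Torsion M = P·e = 30.7×10³ × 295 = 9056500 N·mm.
Critical point at (x, y) = (87.5, 90) from centroid. f_tx = M·y/J = 218.6 N/mm; f_ty = M·x/J = 212.6 N/mm.
Resultant f_max = √[f_tx² + (f_v + f_ty)²] = √[218.6² + (85.28 + 212.6)²] = 369.5 N/mm.
Capacity per unit length: r_n/Ω = (1/2.0) × 0.6 × 550 × (0.707 × 8) = 933.2 N/mm.
369.5 ≤ 933.2 → adequate.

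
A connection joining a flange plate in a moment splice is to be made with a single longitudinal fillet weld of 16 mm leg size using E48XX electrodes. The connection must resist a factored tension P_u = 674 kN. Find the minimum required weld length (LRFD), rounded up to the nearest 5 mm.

L = 280 mm

E48XX → F_EXX = 480 MPa.
Throat t_e = 0.707 × 16 = 11.31 mm.
φr_n = 0.75 × 0.6 × 480 × 11.31 × 10⁻³ = 2.443 kN/mm.
L_req = P_u / φr_n = 674 / 2.443 = 275.8 mm total.
Round up → use L = 280 mm.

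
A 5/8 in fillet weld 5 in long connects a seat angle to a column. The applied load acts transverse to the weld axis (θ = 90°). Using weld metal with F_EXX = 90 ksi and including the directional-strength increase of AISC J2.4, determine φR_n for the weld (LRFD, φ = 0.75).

t_e = 0.707 × 0.625 = 0.4419 in; A_we = 0.4419 × 5 = 2.209 in².
Directional factor: 1.0 + 0.5 sin^1.5(90°) = 1.5.
F_nw = 0.6 × 90 × 1.5 = 81 ksi.
φR_n = 0.75 × 81 × 2.209 = 134.2 kips.

φR_n ≈ 134 kips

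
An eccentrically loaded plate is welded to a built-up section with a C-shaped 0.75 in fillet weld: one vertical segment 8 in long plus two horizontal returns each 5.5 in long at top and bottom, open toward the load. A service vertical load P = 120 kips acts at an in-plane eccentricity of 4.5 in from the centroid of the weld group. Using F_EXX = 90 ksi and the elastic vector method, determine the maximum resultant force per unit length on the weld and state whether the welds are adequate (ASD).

f_max ≈ 15.8 kip/in; NOT adequate

Total weld length L_w = 19 in. Treat welds as unit-width lines.
Centroid: x̄ = 2×5.5×2.75 / 19 = 1.592 in from the vertical weld.
Polar moment about centroid: J = I_x + I_y = [8³/12 + 2×5.5×4²] + [8×1.592² + 2(5.5³/12 + 5.5×1.158²)] = 281.4 in³.
Direct shear f_v = P/L_w = 120 / 19 = 6.316 kip/in (vertical).
Torsion M = P·e = 120 × 4.5 = 540 kip·in.
Critical point at (x, y) = (3.908, 4) from centroid. f_tx = M·y/J = 7.675 kip/in; f_ty = M·x/J = 7.499 kip/in.
Resultant f_max = √[f_tx² + (f_v + f_ty)²] = √[7.675² + (6.316 + 7.499)²] = 15.8 kip/in.
Capacity per unit length: r_n/Ω = (1/2.0) × 0.6 × 90 × (0.707 × 0.75) = 14.32 kip/in.
15.8 > 14.32 → NOT adequate.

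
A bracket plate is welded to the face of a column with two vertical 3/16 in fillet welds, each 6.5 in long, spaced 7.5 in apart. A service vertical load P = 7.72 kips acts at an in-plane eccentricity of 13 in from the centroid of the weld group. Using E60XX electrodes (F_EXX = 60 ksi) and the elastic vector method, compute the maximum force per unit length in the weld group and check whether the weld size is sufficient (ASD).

Total weld length L_w = 13 in. Treat welds as unit-width lines.
Polar moment about centroid: J = 2[d³/12 + d(b/2)²] = 2[6.5³/12 + 6.5×3.75²] = 228.6 in³.
Direct shear f_v = P/L_w = 7.72 / 13 = 0.5938 kip/in (vertical).
Torsion M = P·e = 7.72 × 13 = 100.36 kip·in.
Critical point at (x, y) = (3.75, 3.25) from centroid. f_tx = M·y/J = 1.427 kip/in; f_ty = M·x/J = 1.646 kip/in.
Resultant f_max = √[f_tx² + (f_v + f_ty)²] = √[1.427² + (0.5938 + 1.646)²] = 2.656 kip/in.
Capacity per unit length: r_n/Ω = (1/2.0) × 0.6 × 60 × (0.707 × 0.1875) = 2.386 kip/in.
2.656 > 2.386 → NOT adequate.

f_max ≈ 2.66 kip/in; NOT adequate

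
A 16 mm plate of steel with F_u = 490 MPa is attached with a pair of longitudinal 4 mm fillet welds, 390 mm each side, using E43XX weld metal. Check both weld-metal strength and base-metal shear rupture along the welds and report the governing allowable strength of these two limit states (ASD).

E43XX → F_EXX = 430 MPa.
t_e = 0.707 × 4 = 2.828 mm; L = 780 mm.
Weld metal: R_n/Ω = (1/2.0) × 0.6 × 430 × 2.828 × 780 × 10⁻³ = 284.6 kN.
Base metal (shear rupture): R_n/Ω = (1/2.0) × 0.6 × 490 × 16 × 780 × 10⁻³ = 1835 kN.
Governing: weld metal.

R_n/Ω ≈ 285 kN (weld metal governs)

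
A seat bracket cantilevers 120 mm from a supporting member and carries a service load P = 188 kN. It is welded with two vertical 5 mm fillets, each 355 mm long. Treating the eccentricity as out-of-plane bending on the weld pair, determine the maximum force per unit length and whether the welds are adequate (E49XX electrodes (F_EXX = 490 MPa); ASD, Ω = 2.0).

f_max ≈ 599 N/mm; NOT adequate

L_w = 2 × 355 = 710 mm; section modulus (unit throat) S = 2 × L²/6 = 42010 mm².
Direct shear f_v = P/L_w = 188×10³/710 = 264.8 N/mm.
Moment M = P × e = 188×10³ × 120 = 22560000 N·mm; bending f_b = M/S = 537 N/mm.
f_max = √(f_v² + f_b²) = √(264.8² + 537²) = 598.8 N/mm.
r_n/Ω = (1/2.0) × 0.6 × 490 × (0.707 × 5) = 519.6 N/mm → NOT adequate.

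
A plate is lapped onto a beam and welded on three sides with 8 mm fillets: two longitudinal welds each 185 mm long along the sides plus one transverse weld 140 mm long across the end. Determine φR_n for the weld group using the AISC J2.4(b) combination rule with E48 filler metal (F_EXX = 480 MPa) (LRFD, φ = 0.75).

t_e = 0.707 × 8 = 5.656 mm.
R_nwl = 0.6 × 480 × 5.656 × 370 × 10⁻³ = 602.7 kN (longitudinal, 2 welds).
R_nwt = 0.6 × 480 × 5.656 × 140 × 10⁻³ = 228 kN (transverse, base value).
(i) R_nwl + R_nwt = 830.8 kN; (ii) 0.85 R_nwl + 1.5 R_nwt = 854.4 kN.
R_n = max = 854.4 kN [governs: (ii)]; φR_n = 640.8 kN.

φR_n ≈ 641 kN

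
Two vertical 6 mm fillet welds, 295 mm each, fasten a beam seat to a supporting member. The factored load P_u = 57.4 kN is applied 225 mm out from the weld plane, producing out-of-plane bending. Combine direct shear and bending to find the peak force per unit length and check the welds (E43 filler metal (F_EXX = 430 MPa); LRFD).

f_max ≈ 456 N/mm; adequate

L_w = 2 × 295 = 590 mm; section modulus (unit throat) S = 2 × L²/6 = 29010 mm².
Direct shear f_v = P/L_w = 57.4×10³/590 = 97.29 N/mm.
Moment M = P × e = 57.4×10³ × 225 = 12915000 N·mm; bending f_b = M/S = 445.2 N/mm.
f_max = √(f_v² + f_b²) = √(97.29² + 445.2²) = 455.7 N/mm.
φr_n = 0.75 × 0.6 × 430 × (0.707 × 6) = 820.8 N/mm → adequate.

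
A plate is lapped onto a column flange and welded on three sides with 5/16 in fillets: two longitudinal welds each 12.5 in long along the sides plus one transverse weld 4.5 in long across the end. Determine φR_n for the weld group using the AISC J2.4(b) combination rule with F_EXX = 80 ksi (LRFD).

φR_n ≈ 235 kip

t_e = 0.707 × 0.3125 = 0.2209 in.
R_nwl = 0.6 × 80 × 0.2209 × 25 = 265.1 kip (longitudinal, 2 welds).
R_nwt = 0.6 × 80 × 0.2209 × 4.5 = 47.72 kip (transverse, base value).
(i) R_nwl + R_nwt = 312.8 kip; (ii) 0.85 R_nwl + 1.5 R_nwt = 296.9 kip.
R_n = max = 312.8 kip [governs: (i)]; φR_n = 234.6 kip.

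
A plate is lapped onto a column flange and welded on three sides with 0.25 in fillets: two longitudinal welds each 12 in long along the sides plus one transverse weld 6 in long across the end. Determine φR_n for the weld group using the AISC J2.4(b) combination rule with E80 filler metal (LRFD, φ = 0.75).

φR_n ≈ 191 kip

E80XX → F_EXX = 80 ksi.
t_e = 0.707 × 0.25 = 0.1767 in.
R_nwl = 0.6 × 80 × 0.1767 × 24 = 203.6 kip (longitudinal, 2 welds).
R_nwt = 0.6 × 80 × 0.1767 × 6 = 50.9 kip (transverse, base value).
(i) R_nwl + R_nwt = 254.5 kip; (ii) 0.85 R_nwl + 1.5 R_nwt = 249.4 kip.
R_n = max = 254.5 kip [governs: (i)]; φR_n = 190.9 kip.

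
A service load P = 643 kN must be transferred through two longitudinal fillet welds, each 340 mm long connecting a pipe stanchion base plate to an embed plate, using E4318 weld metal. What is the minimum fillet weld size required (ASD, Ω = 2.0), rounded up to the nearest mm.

w = 11 mm

E43XX → F_EXX = 430 MPa.
Total weld length L = 680 mm.
Required throat t_e = P × Ω / (0.6 F_EXX × L) = 643 × 2.0 / (0.6 × 430 × 680 × 10⁻³) = 7.33 mm.
Required leg w = t_e / 0.707 = 10.37 mm → use 11 mm.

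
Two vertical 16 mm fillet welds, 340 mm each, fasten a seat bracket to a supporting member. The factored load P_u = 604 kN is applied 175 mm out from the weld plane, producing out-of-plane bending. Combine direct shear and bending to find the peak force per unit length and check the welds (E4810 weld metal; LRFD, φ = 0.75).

E48XX → F_EXX = 480 MPa.
L_w = 2 × 340 = 680 mm; section modulus (unit throat) S = 2 × L²/6 = 38530 mm².
Direct shear f_v = P/L_w = 604×10³/680 = 888.2 N/mm.
Moment M = P × e = 604×10³ × 175 = 105700000 N·mm; bending f_b = M/S = 2743 N/mm.
f_max = √(f_v² + f_b²) = √(888.2² + 2743²) = 2883 N/mm.
φr_n = 0.75 × 0.6 × 480 × (0.707 × 16) = 2443 N/mm → NOT adequate.

f_max ≈ 2880 N/mm; NOT adequate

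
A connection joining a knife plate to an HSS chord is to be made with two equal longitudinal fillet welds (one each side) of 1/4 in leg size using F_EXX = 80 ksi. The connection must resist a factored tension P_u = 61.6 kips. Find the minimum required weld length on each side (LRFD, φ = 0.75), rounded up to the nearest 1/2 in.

Throat t_e = 0.707 × 0.25 = 0.1767 in.
φr_n = 0.75 × 0.6 × 80 × 0.1767 = 6.363 kips/in.
L_req = P_u / φr_n = 61.6 / 6.363 = 9.681 in total.
Per side: 9.681 / 2 = 4.84 in.
Round up → use L = 5 in on each side.

L = 5 in on each side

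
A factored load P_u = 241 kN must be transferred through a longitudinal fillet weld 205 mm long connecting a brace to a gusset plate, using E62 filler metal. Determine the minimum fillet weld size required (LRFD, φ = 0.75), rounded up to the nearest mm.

E62XX → F_EXX = 620 MPa.
Total weld length L = 205 mm.
Required throat t_e = P_u / (φ × 0.6 F_EXX × L) = 241 / (0.75 × 0.6 × 620 × 205 × 10⁻³) = 4.214 mm.
Required leg w = t_e / 0.707 = 5.96 mm → use 6 mm.

w = 6 mm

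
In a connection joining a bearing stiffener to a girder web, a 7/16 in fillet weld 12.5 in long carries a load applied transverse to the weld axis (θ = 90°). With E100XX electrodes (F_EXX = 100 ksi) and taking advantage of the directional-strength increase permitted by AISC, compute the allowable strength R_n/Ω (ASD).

R_n/Ω ≈ 174 kips

t_e = 0.707 × 0.4375 = 0.3093 in; A_we = 0.3093 × 12.5 = 3.866 in².
Directional factor: 1.0 + 0.5 sin^1.5(90°) = 1.5.
F_nw = 0.6 × 100 × 1.5 = 90 ksi.
R_n/Ω = (90 × 3.866) / 2.0 = 174 kips.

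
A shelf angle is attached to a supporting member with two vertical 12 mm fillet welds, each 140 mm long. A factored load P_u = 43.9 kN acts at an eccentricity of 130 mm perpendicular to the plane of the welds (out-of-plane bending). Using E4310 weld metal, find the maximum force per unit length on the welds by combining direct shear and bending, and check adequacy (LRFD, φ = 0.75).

f_max ≈ 887 N/mm; adequate

E43XX → F_EXX = 430 MPa.
L_w = 2 × 140 = 280 mm; section modulus (unit throat) S = 2 × L²/6 = 6533 mm².
Direct shear f_v = P/L_w = 43.9×10³/280 = 156.8 N/mm.
Moment M = P × e = 43.9×10³ × 130 = 5707000 N·mm; bending f_b = M/S = 873.5 N/mm.
f_max = √(f_v² + f_b²) = √(156.8² + 873.5²) = 887.5 N/mm.
φr_n = 0.75 × 0.6 × 430 × (0.707 × 12) = 1642 N/mm → adequate.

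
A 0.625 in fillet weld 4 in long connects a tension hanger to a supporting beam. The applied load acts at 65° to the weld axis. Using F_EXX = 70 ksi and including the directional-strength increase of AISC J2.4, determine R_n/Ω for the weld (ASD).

t_e = 0.707 × 0.625 = 0.4419 in; A_we = 0.4419 × 4 = 1.767 in².
Directional factor: 1.0 + 0.5 sin^1.5(65°) = 1.431.
F_nw = 0.6 × 70 × 1.431 = 60.12 ksi.
R_n/Ω = (60.12 × 1.767) / 2.0 = 53.13 kips.

R_n/Ω ≈ 53.1 kips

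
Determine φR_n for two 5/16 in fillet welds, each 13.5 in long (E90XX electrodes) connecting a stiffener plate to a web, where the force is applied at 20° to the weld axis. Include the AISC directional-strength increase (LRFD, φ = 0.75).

E90XX → F_EXX = 90 ksi.
t_e = 0.707 × 0.3125 = 0.2209 in; A_we = 0.2209 × 27 = 5.965 in².
Directional factor: 1.0 + 0.5 sin^1.5(20°) = 1.1.
F_nw = 0.6 × 90 × 1.1 = 59.4 ksi.
φR_n = 0.75 × 59.4 × 5.965 = 265.8 kips.

φR_n ≈ 266 kips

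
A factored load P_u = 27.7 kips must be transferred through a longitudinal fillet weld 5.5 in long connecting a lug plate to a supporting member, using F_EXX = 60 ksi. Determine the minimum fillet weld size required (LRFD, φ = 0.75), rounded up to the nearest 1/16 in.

w = 5/16 in

Total weld length L = 5.5 in.
Required throat t_e = P_u / (φ × 0.6 F_EXX × L) = 27.7 / (0.75 × 0.6 × 60 × 5.5) = 0.1865 in.
Required leg w = t_e / 0.707 = 0.2638 in → use 5/16 in.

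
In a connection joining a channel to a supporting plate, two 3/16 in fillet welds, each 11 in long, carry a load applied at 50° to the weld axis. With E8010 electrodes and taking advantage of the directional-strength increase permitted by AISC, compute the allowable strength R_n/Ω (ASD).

E80XX → F_EXX = 80 ksi.
t_e = 0.707 × 0.1875 = 0.1326 in; A_we = 0.1326 × 22 = 2.916 in².
Directional factor: 1.0 + 0.5 sin^1.5(50°) = 1.335.
F_nw = 0.6 × 80 × 1.335 = 64.09 ksi.
R_n/Ω = (64.09 × 2.916) / 2.0 = 93.46 kip.

R_n/Ω ≈ 93.5 kip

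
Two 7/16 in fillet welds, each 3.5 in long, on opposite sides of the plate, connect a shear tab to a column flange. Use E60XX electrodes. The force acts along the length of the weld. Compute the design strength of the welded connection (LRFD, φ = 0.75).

φR_n ≈ 58.5 kips

E60XX → F_EXX = 60 ksi.
Effective throat t_e = 0.707 × 0.4375 = 0.3093 in.
Total length L = 7 in; A_we = 0.3093 × 7 = 2.165 in².
F_nw = 0.6 F_EXX = 0.6 × 60 = 36 ksi.
φR_n = 0.75 × 36 × 2.165 = 58.46 kips.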